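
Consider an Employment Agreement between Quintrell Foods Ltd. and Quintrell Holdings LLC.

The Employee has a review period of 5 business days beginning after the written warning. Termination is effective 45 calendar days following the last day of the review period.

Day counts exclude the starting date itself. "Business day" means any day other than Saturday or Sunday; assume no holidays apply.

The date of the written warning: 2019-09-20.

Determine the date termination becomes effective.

2019-11-11

The last day of the review period: 5 business days after Friday, 2019-09-20, skipping weekends — Sep 23, Sep 24, Sep 25, Sep 26, Sep 27 — lands on Friday, 2019-09-27.
The date termination becomes effective: 45 calendar days after 2019-09-27 is 2019-11-11.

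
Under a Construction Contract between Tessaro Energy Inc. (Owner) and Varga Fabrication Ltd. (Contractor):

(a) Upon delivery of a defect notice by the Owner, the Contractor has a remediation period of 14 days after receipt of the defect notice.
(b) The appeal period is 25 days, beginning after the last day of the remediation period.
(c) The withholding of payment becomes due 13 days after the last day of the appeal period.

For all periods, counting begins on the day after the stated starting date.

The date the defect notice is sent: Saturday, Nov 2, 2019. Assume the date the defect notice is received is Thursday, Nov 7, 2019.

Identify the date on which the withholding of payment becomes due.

Dec 29, 2019

Adding 14 calendar days to Nov 7, 2019 gives Nov 21, 2019, which is the last day of the remediation period.
Adding 25 calendar days to Nov 21, 2019 gives Dec 16, 2019, which is the last day of the appeal period.
Adding 13 calendar days to Dec 16, 2019 gives Dec 29, 2019, which is the date on which the withholding of payment becomes due.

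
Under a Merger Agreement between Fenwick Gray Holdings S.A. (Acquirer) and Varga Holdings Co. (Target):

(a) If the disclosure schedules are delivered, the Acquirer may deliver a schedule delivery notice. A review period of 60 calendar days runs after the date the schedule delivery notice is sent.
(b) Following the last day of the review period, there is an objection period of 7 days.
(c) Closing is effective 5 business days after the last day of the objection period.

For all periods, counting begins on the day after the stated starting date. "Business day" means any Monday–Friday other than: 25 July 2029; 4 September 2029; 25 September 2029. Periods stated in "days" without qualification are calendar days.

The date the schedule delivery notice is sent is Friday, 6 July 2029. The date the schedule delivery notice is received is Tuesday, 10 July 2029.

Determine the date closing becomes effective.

18 September 2029

The last day of the review period: 6 July 2029 + 60 days = 4 September 2029.
The last day of the objection period: 4 September 2029 + 7 days = 11 September 2029.
The date closing becomes effective: counting 5 business days from Tuesday, 11 September 2029 (Sep 12, Sep 13, Sep 14, Sep 17, Sep 18, skipping weekends) reaches Tuesday, 18 September 2029.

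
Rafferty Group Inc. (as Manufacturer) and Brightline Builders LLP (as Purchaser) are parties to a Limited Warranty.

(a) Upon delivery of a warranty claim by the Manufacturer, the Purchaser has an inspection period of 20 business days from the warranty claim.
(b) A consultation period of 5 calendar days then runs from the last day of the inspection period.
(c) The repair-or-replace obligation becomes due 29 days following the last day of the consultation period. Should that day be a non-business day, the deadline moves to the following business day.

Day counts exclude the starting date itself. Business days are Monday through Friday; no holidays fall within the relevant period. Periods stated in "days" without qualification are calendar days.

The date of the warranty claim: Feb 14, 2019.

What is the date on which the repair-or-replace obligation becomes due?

From Thursday, Feb 14, 2019, 20 business days (Feb 15, Feb 18, Feb 19, Feb 20, …, Mar 12, Mar 13, Mar 14, skipping weekends) brings us to Thursday, Mar 14, 2019, which is the last day of the inspection period.
The last day of the consultation period: 5 calendar days after Mar 14, 2019 is Mar 19, 2019.
The date on which the repair-or-replace obligation becomes due: Mar 19, 2019 + 29 days = Apr 17, 2019. Apr 17, 2019 is a Wednesday, so no roll-forward applies.

Apr 17, 2019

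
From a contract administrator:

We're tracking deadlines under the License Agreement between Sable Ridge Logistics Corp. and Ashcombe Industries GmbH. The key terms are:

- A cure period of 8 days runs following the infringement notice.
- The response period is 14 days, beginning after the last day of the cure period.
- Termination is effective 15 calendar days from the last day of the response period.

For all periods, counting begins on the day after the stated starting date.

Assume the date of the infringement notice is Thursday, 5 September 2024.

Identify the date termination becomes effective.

12 October 2024

The last day of the cure period: 8 calendar days after 5 September 2024 is 13 September 2024.
The last day of the response period: 13 September 2024 + 14 days = 27 September 2024.
The date termination becomes effective: 15 calendar days after 27 September 2024 is 12 October 2024.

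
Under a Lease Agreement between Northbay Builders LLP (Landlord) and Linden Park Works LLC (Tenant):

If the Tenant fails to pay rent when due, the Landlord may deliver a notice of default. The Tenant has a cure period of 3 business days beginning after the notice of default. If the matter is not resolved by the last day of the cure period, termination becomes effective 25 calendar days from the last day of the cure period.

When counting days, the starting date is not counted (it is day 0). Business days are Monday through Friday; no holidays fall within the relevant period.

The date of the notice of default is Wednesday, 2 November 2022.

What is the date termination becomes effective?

2 December 2022

The last day of the cure period: counting 3 business days from Wednesday, 2 November 2022 (Nov 3, Nov 4, Nov 7, skipping weekends) reaches Monday, 7 November 2022.
The date termination becomes effective: 25 calendar days after 7 November 2022 is 2 December 2022.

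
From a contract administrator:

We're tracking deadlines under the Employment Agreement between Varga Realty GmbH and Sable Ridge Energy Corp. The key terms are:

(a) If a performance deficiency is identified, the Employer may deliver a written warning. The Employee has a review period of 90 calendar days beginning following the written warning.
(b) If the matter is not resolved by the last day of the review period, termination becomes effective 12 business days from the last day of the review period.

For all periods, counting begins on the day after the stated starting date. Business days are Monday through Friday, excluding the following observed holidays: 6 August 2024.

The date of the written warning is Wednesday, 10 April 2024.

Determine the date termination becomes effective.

The last day of the review period: 10 April 2024 + 90 days = 9 July 2024.
The date termination becomes effective: 12 business days after Tuesday, 9 July 2024, skipping weekends — Jul 10, Jul 11, Jul 12, Jul 15, …, Jul 23, Jul 24, Jul 25 — lands on Thursday, 25 July 2024.

25 July 2024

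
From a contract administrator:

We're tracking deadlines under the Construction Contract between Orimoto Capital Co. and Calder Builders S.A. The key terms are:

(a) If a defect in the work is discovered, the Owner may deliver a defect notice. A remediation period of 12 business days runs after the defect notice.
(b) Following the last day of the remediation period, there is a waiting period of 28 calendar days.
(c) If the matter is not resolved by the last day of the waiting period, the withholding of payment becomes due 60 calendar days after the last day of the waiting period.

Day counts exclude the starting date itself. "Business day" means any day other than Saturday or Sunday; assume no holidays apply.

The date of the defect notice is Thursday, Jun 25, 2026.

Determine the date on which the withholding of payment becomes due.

Oct 9, 2026

From Thursday, Jun 25, 2026, 12 business days (Jun 26, Jun 29, Jun 30, Jul 1, …, Jul 9, Jul 10, Jul 13, skipping weekends) brings us to Monday, Jul 13, 2026, which is the last day of the remediation period.
The last day of the waiting period: 28 calendar days after Jul 13, 2026 is Aug 10, 2026.
The date on which the withholding of payment becomes due: 60 calendar days after Aug 10, 2026 is Oct 9, 2026.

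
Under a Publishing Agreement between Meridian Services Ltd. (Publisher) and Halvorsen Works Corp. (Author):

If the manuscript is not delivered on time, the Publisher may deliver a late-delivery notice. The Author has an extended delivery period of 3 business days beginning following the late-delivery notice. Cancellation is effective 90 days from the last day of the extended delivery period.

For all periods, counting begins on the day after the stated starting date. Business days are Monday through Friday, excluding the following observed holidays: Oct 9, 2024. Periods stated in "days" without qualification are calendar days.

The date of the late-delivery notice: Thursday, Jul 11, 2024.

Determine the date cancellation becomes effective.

Oct 14, 2024

The last day of the extended delivery period: 3 business days after Thursday, Jul 11, 2024, skipping weekends — Jul 12, Jul 15, Jul 16 — lands on Tuesday, Jul 16, 2024.
The date cancellation becomes effective: Jul 16, 2024 + 90 days = Oct 14, 2024.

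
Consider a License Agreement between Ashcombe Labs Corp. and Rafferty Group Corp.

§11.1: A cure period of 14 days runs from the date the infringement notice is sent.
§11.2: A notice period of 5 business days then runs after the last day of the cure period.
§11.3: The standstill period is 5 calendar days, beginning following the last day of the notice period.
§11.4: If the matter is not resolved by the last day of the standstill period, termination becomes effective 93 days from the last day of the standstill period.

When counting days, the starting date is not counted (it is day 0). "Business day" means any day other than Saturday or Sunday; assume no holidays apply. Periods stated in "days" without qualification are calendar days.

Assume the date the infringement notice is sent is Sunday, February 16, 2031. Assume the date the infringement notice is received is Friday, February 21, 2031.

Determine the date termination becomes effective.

June 13, 2031

The last day of the cure period: February 16, 2031 + 14 days = March 2, 2031.
The last day of the notice period: 5 business days after Sunday, March 2, 2031, skipping weekends — Mar 3, Mar 4, Mar 5, Mar 6, Mar 7 — lands on Friday, March 7, 2031.
The last day of the standstill period: March 7, 2031 + 5 days = March 12, 2031.
The date termination becomes effective: March 12, 2031 + 93 days = June 13, 2031.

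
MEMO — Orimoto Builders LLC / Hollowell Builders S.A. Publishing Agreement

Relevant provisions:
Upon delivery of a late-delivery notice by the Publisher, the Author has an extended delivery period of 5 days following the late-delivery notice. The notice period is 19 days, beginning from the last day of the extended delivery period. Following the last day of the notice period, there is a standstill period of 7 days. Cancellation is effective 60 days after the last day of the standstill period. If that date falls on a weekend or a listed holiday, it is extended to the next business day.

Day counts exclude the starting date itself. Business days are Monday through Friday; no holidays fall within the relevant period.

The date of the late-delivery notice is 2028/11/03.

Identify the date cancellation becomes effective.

2029/02/02

Adding 5 calendar days to 2028/11/03 gives 2028/11/08, which is the last day of the extended delivery period.
Adding 19 calendar days to 2028/11/08 gives 2028/11/27, which is the last day of the notice period.
The last day of the standstill period: 2028/11/27 + 7 days = 2028/12/04.
Adding 60 calendar days to 2028/12/04 gives 2029/02/02, which is the date cancellation becomes effective. 2029/02/02 is a Friday, so no roll-forward applies.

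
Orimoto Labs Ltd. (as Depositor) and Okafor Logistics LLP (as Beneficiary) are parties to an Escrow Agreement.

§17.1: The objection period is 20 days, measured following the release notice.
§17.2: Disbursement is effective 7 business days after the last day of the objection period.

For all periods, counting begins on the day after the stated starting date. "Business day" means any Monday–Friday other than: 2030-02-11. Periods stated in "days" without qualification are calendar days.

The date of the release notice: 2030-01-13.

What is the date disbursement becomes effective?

The last day of the objection period: 2030-01-13 + 20 days = 2030-02-02.
The date disbursement becomes effective: 7 business days after Saturday, 2030-02-02, skipping weekends and the listed holiday on Feb 11 — Feb 4, Feb 5, Feb 6, Feb 7, Feb 8, Feb 12, Feb 13 — lands on Wednesday, 2030-02-13.

2030-02-13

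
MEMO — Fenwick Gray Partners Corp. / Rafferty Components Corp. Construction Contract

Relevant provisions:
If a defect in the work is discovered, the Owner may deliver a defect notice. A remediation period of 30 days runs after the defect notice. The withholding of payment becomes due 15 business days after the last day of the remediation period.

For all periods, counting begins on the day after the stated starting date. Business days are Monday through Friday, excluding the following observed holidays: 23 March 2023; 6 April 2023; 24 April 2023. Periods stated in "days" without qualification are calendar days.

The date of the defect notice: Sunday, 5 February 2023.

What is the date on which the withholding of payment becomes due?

The last day of the remediation period: 30 calendar days after 5 February 2023 is 7 March 2023.
The date on which the withholding of payment becomes due: counting 15 business days from Tuesday, 7 March 2023 (Mar 8, Mar 9, Mar 10, Mar 13, …, Mar 27, Mar 28, Mar 29, skipping weekends and the listed holiday on Mar 23) reaches Wednesday, 29 March 2023.

29 March 2023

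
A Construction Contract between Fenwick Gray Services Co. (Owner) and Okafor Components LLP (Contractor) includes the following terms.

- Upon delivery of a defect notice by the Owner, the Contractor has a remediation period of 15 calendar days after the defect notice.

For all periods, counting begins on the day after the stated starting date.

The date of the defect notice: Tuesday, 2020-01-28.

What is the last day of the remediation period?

The last day of the remediation period: 15 calendar days after 2020-01-28 is 2020-02-12.

2020-02-12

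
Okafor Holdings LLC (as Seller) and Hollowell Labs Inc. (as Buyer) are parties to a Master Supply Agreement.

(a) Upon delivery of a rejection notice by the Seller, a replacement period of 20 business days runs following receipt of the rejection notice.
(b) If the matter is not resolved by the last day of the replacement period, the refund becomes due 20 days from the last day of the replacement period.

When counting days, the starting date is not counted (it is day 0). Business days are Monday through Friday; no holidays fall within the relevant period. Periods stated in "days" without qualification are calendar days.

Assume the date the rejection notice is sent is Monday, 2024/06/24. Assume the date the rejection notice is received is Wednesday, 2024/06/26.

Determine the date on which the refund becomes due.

The last day of the replacement period: 20 business days after Wednesday, 2024/06/26, skipping weekends — Jun 27, Jun 28, Jul 1, Jul 2, …, Jul 22, Jul 23, Jul 24 — lands on Wednesday, 2024/07/24.
The date on which the refund becomes due: 20 calendar days after 2024/07/24 is 2024/08/13.

2024/08/13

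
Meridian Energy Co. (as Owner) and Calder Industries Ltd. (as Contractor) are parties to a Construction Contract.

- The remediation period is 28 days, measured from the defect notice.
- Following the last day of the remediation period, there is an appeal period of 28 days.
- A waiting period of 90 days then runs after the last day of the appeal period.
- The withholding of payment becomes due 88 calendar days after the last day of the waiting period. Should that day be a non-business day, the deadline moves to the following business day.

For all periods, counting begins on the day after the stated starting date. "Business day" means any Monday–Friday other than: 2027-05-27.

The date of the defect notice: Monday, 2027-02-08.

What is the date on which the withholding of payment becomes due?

2027-09-30

The last day of the remediation period: 28 calendar days after 2027-02-08 is 2027-03-08.
The last day of the appeal period: 28 calendar days after 2027-03-08 is 2027-04-05.
The last day of the waiting period: 90 calendar days after 2027-04-05 is 2027-07-04.
The date on which the withholding of payment becomes due: 88 calendar days after 2027-07-04 is 2027-09-30. 2027-09-30 is a Thursday and is not a listed holiday, so no roll-forward applies.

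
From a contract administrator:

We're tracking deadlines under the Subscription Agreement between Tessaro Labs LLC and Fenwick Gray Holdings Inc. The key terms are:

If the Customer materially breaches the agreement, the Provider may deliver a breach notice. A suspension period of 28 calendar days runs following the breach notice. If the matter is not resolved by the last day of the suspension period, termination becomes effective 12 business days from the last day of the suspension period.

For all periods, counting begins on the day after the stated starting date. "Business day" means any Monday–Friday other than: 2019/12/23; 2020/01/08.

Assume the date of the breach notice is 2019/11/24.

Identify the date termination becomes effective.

2020/01/09

The last day of the suspension period: 2019/11/24 + 28 days = 2019/12/22.
The date termination becomes effective: 12 business days after Sunday, 2019/12/22, skipping weekends and the listed holidays on Dec 23, Jan 8 — Dec 24, Dec 25, Dec 26, Dec 27, …, Jan 6, Jan 7, Jan 9 — lands on Thursday, 2020/01/09.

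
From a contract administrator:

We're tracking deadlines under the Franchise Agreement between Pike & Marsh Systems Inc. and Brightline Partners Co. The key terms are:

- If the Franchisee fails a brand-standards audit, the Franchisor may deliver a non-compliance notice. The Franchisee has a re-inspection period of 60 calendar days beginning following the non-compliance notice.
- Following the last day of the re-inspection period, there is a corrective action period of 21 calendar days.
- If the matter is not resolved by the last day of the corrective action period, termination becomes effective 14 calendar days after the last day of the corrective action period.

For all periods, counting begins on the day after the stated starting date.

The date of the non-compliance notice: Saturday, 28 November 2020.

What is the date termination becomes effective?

3 March 2021

Adding 60 calendar days to 28 November 2020 gives 27 January 2021, which is the last day of the re-inspection period.
Adding 21 calendar days to 27 January 2021 gives 17 February 2021, which is the last day of the corrective action period.
The date termination becomes effective: 14 calendar days after 17 February 2021 is 3 March 2021.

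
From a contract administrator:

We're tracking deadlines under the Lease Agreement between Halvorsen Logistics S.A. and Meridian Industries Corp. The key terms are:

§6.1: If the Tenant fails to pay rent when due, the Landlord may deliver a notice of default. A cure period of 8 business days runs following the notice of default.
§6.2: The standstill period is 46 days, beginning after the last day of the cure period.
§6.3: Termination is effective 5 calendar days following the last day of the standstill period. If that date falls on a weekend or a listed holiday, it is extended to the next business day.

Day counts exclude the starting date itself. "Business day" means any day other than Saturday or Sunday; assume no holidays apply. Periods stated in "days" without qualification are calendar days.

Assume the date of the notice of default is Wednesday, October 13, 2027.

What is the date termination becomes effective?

December 15, 2027

From Wednesday, October 13, 2027, 8 business days (Oct 14, Oct 15, Oct 18, Oct 19, Oct 20, Oct 21, Oct 22, Oct 25, skipping weekends) brings us to Monday, October 25, 2027, which is the last day of the cure period.
The last day of the standstill period: 46 calendar days after October 25, 2027 is December 10, 2027.
The date termination becomes effective: December 10, 2027 + 5 days = December 15, 2027. December 15, 2027 is a Wednesday, so no roll-forward applies.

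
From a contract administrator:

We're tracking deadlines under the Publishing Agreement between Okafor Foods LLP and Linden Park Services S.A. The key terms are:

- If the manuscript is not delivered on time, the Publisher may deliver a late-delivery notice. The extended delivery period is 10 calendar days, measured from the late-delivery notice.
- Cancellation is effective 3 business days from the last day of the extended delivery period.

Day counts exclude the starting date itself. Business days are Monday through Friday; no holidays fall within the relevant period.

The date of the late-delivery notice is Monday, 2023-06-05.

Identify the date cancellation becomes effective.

2023-06-20

The last day of the extended delivery period: 2023-06-05 + 10 days = 2023-06-15.
The date cancellation becomes effective: 3 business days after Thursday, 2023-06-15, skipping weekends — Jun 16, Jun 19, Jun 20 — lands on Tuesday, 2023-06-20.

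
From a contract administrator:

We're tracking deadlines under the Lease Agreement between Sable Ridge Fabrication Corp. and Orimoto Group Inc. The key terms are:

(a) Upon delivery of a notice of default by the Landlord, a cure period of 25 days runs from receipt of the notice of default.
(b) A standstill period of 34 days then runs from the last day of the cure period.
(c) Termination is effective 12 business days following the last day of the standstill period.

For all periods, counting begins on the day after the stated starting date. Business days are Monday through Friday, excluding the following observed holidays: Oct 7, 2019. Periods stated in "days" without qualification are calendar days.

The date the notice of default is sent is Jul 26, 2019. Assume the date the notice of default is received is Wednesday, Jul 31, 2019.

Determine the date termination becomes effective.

Oct 16, 2019

Adding 25 calendar days to Jul 31, 2019 gives Aug 25, 2019, which is the last day of the cure period.
The last day of the standstill period: Aug 25, 2019 + 34 days = Sep 28, 2019.
The date termination becomes effective: counting 12 business days from Saturday, Sep 28, 2019 (Sep 30, Oct 1, Oct 2, Oct 3, …, Oct 14, Oct 15, Oct 16, skipping weekends and the listed holiday on Oct 7) reaches Wednesday, Oct 16, 2019.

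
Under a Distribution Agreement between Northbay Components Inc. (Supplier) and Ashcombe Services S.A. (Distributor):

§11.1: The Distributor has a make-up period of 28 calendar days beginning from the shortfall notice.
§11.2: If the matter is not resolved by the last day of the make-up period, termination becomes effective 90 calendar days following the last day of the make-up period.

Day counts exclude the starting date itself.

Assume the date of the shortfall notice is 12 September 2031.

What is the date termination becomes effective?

8 January 2032

The last day of the make-up period: 28 calendar days after 12 September 2031 is 10 October 2031.
The date termination becomes effective: 10 October 2031 + 90 days = 8 January 2032.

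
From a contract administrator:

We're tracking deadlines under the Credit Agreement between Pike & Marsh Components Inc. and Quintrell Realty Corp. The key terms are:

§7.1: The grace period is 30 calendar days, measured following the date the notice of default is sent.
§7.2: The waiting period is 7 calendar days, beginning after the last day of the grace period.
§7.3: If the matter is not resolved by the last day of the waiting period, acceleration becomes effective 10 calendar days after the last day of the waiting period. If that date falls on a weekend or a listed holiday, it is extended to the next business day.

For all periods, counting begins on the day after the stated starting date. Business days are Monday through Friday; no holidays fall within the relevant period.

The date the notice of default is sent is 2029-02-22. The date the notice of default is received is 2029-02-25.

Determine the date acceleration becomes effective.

Adding 30 calendar days to 2029-02-22 gives 2029-03-24, which is the last day of the grace period.
The last day of the waiting period: 2029-03-24 + 7 days = 2029-03-31.
The date acceleration becomes effective: 2029-03-31 + 10 days = 2029-04-10. 2029-04-10 is a Tuesday, so no roll-forward applies.

2029-04-10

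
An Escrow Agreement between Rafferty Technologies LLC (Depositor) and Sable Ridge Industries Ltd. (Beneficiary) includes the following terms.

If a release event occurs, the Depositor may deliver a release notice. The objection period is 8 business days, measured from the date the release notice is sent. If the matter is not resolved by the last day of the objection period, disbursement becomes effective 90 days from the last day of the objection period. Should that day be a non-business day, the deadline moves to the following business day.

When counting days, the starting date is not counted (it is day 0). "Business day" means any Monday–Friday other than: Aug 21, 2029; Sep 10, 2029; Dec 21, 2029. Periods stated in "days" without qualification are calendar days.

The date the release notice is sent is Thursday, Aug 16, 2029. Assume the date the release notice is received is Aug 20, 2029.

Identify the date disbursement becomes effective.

The last day of the objection period: counting 8 business days from Thursday, Aug 16, 2029 (Aug 17, Aug 20, Aug 22, Aug 23, Aug 24, Aug 27, Aug 28, Aug 29, skipping weekends and the listed holiday on Aug 21) reaches Wednesday, Aug 29, 2029.
Adding 90 calendar days to Aug 29, 2029 gives Nov 27, 2029, which is the date disbursement becomes effective. Nov 27, 2029 is a Tuesday and is not a listed holiday, so no roll-forward applies.

Nov 27, 2029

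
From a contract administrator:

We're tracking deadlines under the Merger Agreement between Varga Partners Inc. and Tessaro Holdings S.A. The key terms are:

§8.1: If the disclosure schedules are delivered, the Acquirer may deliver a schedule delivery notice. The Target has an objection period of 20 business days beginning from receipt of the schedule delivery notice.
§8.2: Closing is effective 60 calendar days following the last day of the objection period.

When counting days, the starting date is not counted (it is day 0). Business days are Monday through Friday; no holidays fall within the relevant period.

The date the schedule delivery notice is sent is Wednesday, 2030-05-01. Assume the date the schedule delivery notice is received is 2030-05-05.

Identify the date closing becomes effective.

2030-07-30

The last day of the objection period: counting 20 business days from Sunday, 2030-05-05 (May 6, May 7, May 8, May 9, …, May 29, May 30, May 31, skipping weekends) reaches Friday, 2030-05-31.
The date closing becomes effective: 2030-05-31 + 60 days = 2030-07-30.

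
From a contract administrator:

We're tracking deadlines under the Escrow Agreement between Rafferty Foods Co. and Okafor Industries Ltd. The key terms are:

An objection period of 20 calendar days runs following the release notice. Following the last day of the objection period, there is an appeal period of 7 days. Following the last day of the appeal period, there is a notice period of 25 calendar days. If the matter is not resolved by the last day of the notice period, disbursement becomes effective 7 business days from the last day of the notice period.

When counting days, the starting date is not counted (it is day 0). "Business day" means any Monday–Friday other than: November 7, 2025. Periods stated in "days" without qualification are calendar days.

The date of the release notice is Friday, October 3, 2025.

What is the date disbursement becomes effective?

Adding 20 calendar days to October 3, 2025 gives October 23, 2025, which is the last day of the objection period.
Adding 7 calendar days to October 23, 2025 gives October 30, 2025, which is the last day of the appeal period.
The last day of the notice period: October 30, 2025 + 25 days = November 24, 2025.
The date disbursement becomes effective: counting 7 business days from Monday, November 24, 2025 (Nov 25, Nov 26, Nov 27, Nov 28, Dec 1, Dec 2, Dec 3, skipping weekends) reaches Wednesday, December 3, 2025.

December 3, 2025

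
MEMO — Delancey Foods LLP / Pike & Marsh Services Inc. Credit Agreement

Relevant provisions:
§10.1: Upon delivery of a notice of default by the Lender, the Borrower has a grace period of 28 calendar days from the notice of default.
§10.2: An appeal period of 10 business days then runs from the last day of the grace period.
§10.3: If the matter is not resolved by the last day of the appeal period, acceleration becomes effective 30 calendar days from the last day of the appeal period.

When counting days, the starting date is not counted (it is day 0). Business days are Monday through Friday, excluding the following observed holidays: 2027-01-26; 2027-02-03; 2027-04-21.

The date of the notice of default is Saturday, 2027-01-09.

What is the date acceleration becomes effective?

The last day of the grace period: 2027-01-09 + 28 days = 2027-02-06.
The last day of the appeal period: 10 business days after Saturday, 2027-02-06, skipping weekends — Feb 8, Feb 9, Feb 10, Feb 11, Feb 12, Feb 15, Feb 16, Feb 17, Feb 18, Feb 19 — lands on Friday, 2027-02-19.
The date acceleration becomes effective: 30 calendar days after 2027-02-19 is 2027-03-21.

2027-03-21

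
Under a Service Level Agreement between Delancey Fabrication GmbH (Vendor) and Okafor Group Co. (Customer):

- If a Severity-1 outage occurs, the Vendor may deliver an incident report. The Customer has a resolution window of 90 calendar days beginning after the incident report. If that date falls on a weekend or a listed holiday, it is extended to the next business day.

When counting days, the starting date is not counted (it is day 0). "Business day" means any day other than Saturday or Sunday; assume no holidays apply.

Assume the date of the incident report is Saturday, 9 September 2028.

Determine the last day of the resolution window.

The last day of the resolution window: 90 calendar days after 9 September 2028 is 8 December 2028. 8 December 2028 is a Friday, so no roll-forward applies.

8 December 2028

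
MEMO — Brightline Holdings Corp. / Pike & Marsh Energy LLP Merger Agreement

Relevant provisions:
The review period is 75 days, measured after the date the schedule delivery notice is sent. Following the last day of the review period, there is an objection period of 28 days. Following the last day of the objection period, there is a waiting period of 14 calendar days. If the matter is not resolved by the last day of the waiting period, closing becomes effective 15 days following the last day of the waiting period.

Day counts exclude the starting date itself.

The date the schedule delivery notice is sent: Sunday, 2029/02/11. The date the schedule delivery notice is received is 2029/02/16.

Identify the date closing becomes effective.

The last day of the review period: 2029/02/11 + 75 days = 2029/04/27.
Adding 28 calendar days to 2029/04/27 gives 2029/05/25, which is the last day of the objection period.
The last day of the waiting period: 14 calendar days after 2029/05/25 is 2029/06/08.
The date closing becomes effective: 15 calendar days after 2029/06/08 is 2029/06/23.

2029/06/23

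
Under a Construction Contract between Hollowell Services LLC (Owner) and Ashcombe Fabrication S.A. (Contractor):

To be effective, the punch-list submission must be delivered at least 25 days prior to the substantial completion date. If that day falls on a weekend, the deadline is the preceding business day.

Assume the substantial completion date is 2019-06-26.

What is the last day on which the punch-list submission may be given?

2019-05-31

Counting back 25 calendar days from 2019-06-26 gives 2019-06-01. That is a Saturday, so the deadline moves back to Friday, 2019-05-31.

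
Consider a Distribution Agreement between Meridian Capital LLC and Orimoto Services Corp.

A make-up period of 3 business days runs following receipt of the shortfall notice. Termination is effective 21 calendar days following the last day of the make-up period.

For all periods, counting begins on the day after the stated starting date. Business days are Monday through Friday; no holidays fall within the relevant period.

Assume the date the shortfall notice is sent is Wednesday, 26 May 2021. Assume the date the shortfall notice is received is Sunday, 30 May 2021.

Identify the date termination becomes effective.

The last day of the make-up period: 3 business days after Sunday, 30 May 2021, skipping weekends — May 31, Jun 1, Jun 2 — lands on Wednesday, 2 June 2021.
The date termination becomes effective: 2 June 2021 + 21 days = 23 June 2021.

23 June 2021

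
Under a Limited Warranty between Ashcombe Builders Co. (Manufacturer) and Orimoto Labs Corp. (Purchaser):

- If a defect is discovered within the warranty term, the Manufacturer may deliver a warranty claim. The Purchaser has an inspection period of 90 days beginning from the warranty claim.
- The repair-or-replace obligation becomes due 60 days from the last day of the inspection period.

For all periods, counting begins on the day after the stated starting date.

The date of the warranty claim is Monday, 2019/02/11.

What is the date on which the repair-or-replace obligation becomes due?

2019/07/11

The last day of the inspection period: 2019/02/11 + 90 days = 2019/05/12.
The date on which the repair-or-replace obligation becomes due: 2019/05/12 + 60 days = 2019/07/11.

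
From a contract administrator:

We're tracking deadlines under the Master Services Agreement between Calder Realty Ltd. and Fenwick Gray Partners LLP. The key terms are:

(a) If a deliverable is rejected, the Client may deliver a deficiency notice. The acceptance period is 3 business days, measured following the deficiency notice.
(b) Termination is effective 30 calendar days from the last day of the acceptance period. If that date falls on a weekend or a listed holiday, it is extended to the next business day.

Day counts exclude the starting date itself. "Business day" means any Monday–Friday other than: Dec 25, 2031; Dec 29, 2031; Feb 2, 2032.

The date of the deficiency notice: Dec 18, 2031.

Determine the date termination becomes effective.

Jan 22, 2032

The last day of the acceptance period: counting 3 business days from Thursday, Dec 18, 2031 (Dec 19, Dec 22, Dec 23, skipping weekends) reaches Tuesday, Dec 23, 2031.
Adding 30 calendar days to Dec 23, 2031 gives Jan 22, 2032, which is the date termination becomes effective. Jan 22, 2032 is a Thursday and is not a listed holiday, so no roll-forward applies.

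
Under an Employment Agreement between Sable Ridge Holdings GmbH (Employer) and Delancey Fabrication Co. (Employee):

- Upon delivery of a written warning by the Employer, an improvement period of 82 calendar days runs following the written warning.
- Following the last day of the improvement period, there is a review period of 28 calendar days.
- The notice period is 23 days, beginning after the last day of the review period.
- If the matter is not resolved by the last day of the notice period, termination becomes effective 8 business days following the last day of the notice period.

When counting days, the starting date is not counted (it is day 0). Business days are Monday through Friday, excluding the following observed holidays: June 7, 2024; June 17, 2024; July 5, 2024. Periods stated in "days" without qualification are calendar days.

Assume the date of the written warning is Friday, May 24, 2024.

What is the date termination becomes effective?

October 16, 2024

The last day of the improvement period: May 24, 2024 + 82 days = August 14, 2024.
The last day of the review period: August 14, 2024 + 28 days = September 11, 2024.
Adding 23 calendar days to September 11, 2024 gives October 4, 2024, which is the last day of the notice period.
The date termination becomes effective: counting 8 business days from Friday, October 4, 2024 (Oct 7, Oct 8, Oct 9, Oct 10, Oct 11, Oct 14, Oct 15, Oct 16, skipping weekends) reaches Wednesday, October 16, 2024.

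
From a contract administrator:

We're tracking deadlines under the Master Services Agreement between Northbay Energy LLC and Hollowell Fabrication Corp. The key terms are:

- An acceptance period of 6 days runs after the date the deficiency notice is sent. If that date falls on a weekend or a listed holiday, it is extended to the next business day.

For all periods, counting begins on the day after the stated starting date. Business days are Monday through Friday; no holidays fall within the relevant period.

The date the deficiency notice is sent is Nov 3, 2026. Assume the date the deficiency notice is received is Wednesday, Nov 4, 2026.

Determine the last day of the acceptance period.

Nov 9, 2026

The last day of the acceptance period: Nov 3, 2026 + 6 days = Nov 9, 2026. Nov 9, 2026 is a Monday, so no roll-forward applies.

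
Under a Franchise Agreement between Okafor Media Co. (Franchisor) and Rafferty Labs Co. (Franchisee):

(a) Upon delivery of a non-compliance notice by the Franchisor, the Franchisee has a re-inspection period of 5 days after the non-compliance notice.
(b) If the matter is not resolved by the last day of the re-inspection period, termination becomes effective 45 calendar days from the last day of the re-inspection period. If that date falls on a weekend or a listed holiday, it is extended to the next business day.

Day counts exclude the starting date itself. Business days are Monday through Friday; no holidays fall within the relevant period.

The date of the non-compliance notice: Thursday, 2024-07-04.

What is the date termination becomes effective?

The last day of the re-inspection period: 5 calendar days after 2024-07-04 is 2024-07-09.
The date termination becomes effective: 2024-07-09 + 45 days = 2024-08-23. 2024-08-23 is a Friday, so no roll-forward applies.

2024-08-23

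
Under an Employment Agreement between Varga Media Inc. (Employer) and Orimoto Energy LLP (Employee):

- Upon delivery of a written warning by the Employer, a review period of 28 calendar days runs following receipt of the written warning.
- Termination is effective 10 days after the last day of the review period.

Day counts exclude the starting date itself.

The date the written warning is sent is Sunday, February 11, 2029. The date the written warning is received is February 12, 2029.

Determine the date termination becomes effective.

March 22, 2029

The last day of the review period: 28 calendar days after February 12, 2029 is March 12, 2029.
The date termination becomes effective: 10 calendar days after March 12, 2029 is March 22, 2029.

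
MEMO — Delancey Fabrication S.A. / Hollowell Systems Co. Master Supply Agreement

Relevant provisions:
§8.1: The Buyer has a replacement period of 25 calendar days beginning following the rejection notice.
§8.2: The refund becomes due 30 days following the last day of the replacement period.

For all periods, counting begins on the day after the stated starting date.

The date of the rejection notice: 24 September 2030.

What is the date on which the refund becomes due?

18 November 2030

Adding 25 calendar days to 24 September 2030 gives 19 October 2030, which is the last day of the replacement period.
The date on which the refund becomes due: 19 October 2030 + 30 days = 18 November 2030.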